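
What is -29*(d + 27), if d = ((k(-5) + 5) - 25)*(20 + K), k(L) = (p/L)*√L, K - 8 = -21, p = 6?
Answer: 3277 + 1218*I*√5/5 ≈ 3277.0 + 544.71*I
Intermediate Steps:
K = -13 (K = 8 - 21 = -13)
k(L) = 6/√L (k(L) = (6/L)*√L = 6/√L)
d = -140 - 42*I*√5/5 (d = ((6/√(-5) + 5) - 25)*(20 - 13) = ((6*(-I*√5/5) + 5) - 25)*7 = ((-6*I*√5/5 + 5) - 25)*7 = ((5 - 6*I*√5/5) - 25)*7 = (-20 - 6*I*√5/5)*7 = -140 - 42*I*√5/5 ≈ -140.0 - 18.783*I)
-29*(d + 27) = -29*((-140 - 42*I*√5/5) + 27) = -29*(-113 - 42*I*√5/5) = 3277 + 1218*I*√5/5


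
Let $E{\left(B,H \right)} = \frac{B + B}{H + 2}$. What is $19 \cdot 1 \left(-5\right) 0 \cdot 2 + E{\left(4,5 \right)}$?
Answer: $\frac{8}{7} \approx 1.1429$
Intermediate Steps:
$E{\left(B,H \right)} = \frac{2 B}{2 + H}$
$19 \cdot 1 \left(-5\right) 0 \cdot 2 + E{\left(4,5 \right)} = 19 \cdot 1 \left(-5\right) 0 \cdot 2 + 2 \cdot 4 \frac{1}{2 + 5} = 19 \left(\left(-5\right) 0\right) + 2 \cdot 4 \cdot \frac{1}{7} = 19 \cdot 0 + 2 \cdot 4 \cdot \frac{1}{7} = 0 + \frac{8}{7} = \frac{8}{7}$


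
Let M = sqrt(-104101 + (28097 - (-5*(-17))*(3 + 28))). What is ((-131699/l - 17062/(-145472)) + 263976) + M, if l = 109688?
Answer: 263257774906129/997283296 + I*sqrt(78639) ≈ 2.6398e+5 + 280.43*I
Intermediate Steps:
M = I*sqrt(78639) (M = sqrt(-104101 + (28097 - 85*31)) = sqrt(-104101 + (28097 - 1*2635)) = sqrt(-104101 + (28097 - 2635)) = sqrt(-104101 + 25462) = sqrt(-78639) = I*sqrt(78639) ≈ 280.43*I)
((-131699/l - 17062/(-145472)) + 263976) + M = ((-131699/109688 - 17062/(-145472)) + 263976) + I*sqrt(78639) = ((-131699*1/109688 - 17062*(-1/145472)) + 263976) + I*sqrt(78639) = ((-131699/109688 + 8531/72736) + 263976) + I*sqrt(78639) = (-1080438767/997283296 + 263976) + I*sqrt(78639) = 263257774906129/997283296 + I*sqrt(78639)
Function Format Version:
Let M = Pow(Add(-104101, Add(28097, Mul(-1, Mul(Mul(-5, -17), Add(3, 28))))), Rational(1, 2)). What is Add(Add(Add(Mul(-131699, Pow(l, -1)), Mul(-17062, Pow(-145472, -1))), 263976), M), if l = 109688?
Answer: Add(Rational(263257774906129, 997283296), Mul(I, Pow(78639, Rational(1, 2)))) ≈ Add(2.6398e+5, Mul(280.43, I))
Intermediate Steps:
M = Mul(I, Pow(78639, Rational(1, 2))) (M = Pow(Add(-104101, Add(28097, Mul(-1, Mul(85, 31)))), Rational(1, 2)) = Pow(Add(-104101, Add(28097, Mul(-1, 2635))), Rational(1, 2)) = Pow(Add(-104101, Add(28097, -2635)), Rational(1, 2)) = Pow(Add(-104101, 25462), Rational(1, 2)) = Pow(-78639, Rational(1, 2)) = Mul(I, Pow(78639, Rational(1, 2))) ≈ Mul(280.43, I))
Add(Add(Add(Mul(-131699, Pow(l, -1)), Mul(-17062, Pow(-145472, -1))), 263976), M) = Add(Add(Add(Mul(-131699, Pow(109688, -1)), Mul(-17062, Pow(-145472, -1))), 263976), Mul(I, Pow(78639, Rational(1, 2)))) = Add(Add(Add(Mul(-131699, Rational(1, 109688)), Mul(-17062, Rational(-1, 145472))), 263976), Mul(I, Pow(78639, Rational(1, 2)))) = Add(Add(Add(Rational(-131699, 109688), Rational(8531, 72736)), 263976), Mul(I, Pow(78639, Rational(1, 2)))) = Add(Add(Rational(-1080438767, 997283296), 263976), Mul(I, Pow(78639, Rational(1, 2)))) = Add(Rational(263257774906129, 997283296), Mul(I, Pow(78639, Rational(1, 2))))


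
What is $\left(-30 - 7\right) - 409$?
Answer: $-446$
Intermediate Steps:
$\left(-30 - 7\right) - 409 = -37 - 409 = -446$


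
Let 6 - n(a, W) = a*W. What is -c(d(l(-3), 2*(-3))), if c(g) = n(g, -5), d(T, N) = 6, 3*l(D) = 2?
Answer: -36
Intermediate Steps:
l(D) = ⅔ (l(D) = (⅓)*2 = ⅔)
n(a, W) = 6 - W*a (n(a, W) = 6 - a*W = 6 - W*a)
c(g) = 6 + 5*g (c(g) = 6 - 1*(-5)*g = 6 + 5*g)
-c(d(l(-3), 2*(-3))) = -(6 + 5*6) = -(6 + 30) = -1*36 = -36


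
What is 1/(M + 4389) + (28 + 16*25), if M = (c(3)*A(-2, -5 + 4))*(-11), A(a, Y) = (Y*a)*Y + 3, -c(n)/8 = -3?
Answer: 1765501/4125 ≈ 428.00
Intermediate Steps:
c(n) = 24 (c(n) = -8*(-3) = 24)
A(a, Y) = 3 + a*Y**2 (A(a, Y) = a*Y**2 + 3 = 3 + a*Y**2)
M = -264 (M = (24*(3 - 2*(-5 + 4)**2))*(-11) = (24*(3 - 2*(-1)**2))*(-11) = (24*(3 - 2*1))*(-11) = (24*(3 - 2))*(-11) = (24*1)*(-11) = 24*(-11) = -264)
1/(M + 4389) + (28 + 16*25) = 1/(-264 + 4389) + (28 + 16*25) = 1/4125 + (28 + 400) = 1/4125 + 428 = 1765501/4125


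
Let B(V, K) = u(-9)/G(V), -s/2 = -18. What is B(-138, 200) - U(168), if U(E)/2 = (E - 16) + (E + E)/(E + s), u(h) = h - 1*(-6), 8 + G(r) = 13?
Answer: -26171/85 ≈ -307.89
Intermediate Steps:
s = 36 (s = -2*(-18) = 36)
G(r) = 5 (G(r) = -8 + 13 = 5)
u(h) = 6 + h (u(h) = h + 6 = 6 + h)
B(V, K) = -⅗ (B(V, K) = (6 - 9)/5 = -3*⅕ = -⅗)
U(E) = -32 + 2*E + 4*E/(36 + E) (U(E) = 2*((E - 16) + (E + E)/(E + 36)) = 2*((-16 + E) + (2*E)/(36 + E)) = 2*((-16 + E) + 2*E/(36 + E)) = 2*(-16 + E + 2*E/(36 + E)) = -32 + 2*E + 4*E/(36 + E))
B(-138, 200) - U(168) = -⅗ - 2*(-576 + 168² + 22*168)/(36 + 168) = -⅗ - 2*(-576 + 28224 + 3696)/204 = -⅗ - 2*31344/204 = -⅗ - 1*5224/17 = -⅗ - 5224/17 = -26171/85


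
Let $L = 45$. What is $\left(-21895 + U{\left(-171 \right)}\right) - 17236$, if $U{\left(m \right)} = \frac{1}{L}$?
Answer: $- \frac{1760894}{45} \approx -39131.0$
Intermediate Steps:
$U{\left(m \right)} = \frac{1}{45}$
$\left(-21895 + U{\left(-171 \right)}\right) - 17236 = \left(-21895 + \frac{1}{45}\right) - 17236 = - \frac{985274}{45} - 17236 = - \frac{1760894}{45}$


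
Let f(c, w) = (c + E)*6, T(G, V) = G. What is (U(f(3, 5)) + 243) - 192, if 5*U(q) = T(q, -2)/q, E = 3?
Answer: 256/5 ≈ 51.200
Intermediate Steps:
f(c, w) = 18 + 6*c (f(c, w) = (c + 3)*6 = (3 + c)*6 = 18 + 6*c)
U(q) = ⅕ (U(q) = (q/q)/5 = (⅕)*1 = ⅕)
(U(f(3, 5)) + 243) - 192 = (⅕ + 243) - 192 = 1216/5 - 192 = 256/5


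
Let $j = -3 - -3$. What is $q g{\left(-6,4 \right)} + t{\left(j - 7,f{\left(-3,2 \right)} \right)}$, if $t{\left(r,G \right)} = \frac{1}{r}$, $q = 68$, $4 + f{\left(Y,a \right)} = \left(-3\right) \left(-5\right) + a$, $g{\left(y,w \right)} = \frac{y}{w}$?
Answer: $- \frac{715}{7} \approx -102.14$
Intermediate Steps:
$f{\left(Y,a \right)} = 11 + a$ ($f{\left(Y,a \right)} = -4 + \left(\left(-3\right) \left(-5\right) + a\right) = -4 + \left(15 + a\right) = 11 + a$)
$j = 0$ ($j = -3 + 3 = 0$)
$q g{\left(-6,4 \right)} + t{\left(j - 7,f{\left(-3,2 \right)} \right)} = 68 \left(- \frac{6}{4}\right) + \frac{1}{0 - 7} = 68 \left(\left(-6\right) \frac{1}{4}\right) + \frac{1}{0 - 7} = 68 \left(- \frac{3}{2}\right) + \frac{1}{-7} = -102 - \frac{1}{7} = - \frac{715}{7}$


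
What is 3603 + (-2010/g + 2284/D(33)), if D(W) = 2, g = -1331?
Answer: 6317605/1331 ≈ 4746.5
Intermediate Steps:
3603 + (-2010/g + 2284/D(33)) = 3603 + (-2010/(-1331) + 2284/2) = 3603 + (-2010*(-1/1331) + 2284*(½)) = 3603 + (2010/1331 + 1142) = 3603 + 1522012/1331 = 6317605/1331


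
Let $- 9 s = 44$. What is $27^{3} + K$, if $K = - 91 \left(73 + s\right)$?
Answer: $\frac{121364}{9} \approx 13485.0$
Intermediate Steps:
$s = - \frac{44}{9}$ ($s = \left(- \frac{1}{9}\right) 44 = - \frac{44}{9} \approx -4.8889$)
$K = - \frac{55783}{9}$ ($K = - 91 \left(73 - \frac{44}{9}\right) = \left(-91\right) \frac{613}{9} = - \frac{55783}{9} \approx -6198.1$)
$27^{3} + K = 27^{3} - \frac{55783}{9} = 19683 - \frac{55783}{9} = \frac{121364}{9}$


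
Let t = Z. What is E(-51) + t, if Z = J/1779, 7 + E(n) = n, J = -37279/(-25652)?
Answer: -240617035/4148628 ≈ -57.999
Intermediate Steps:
J = 3389/2332 (J = -37279*(-1/25652) = 3389/2332 ≈ 1.4533)
E(n) = -7 + n
Z = 3389/4148628 (Z = (3389/2332)/1779 = (3389/2332)*(1/1779) = 3389/4148628 ≈ 0.00081690)
t = 3389/4148628 ≈ 0.00081690
E(-51) + t = (-7 - 51) + 3389/4148628 = -58 + 3389/4148628 = -240617035/4148628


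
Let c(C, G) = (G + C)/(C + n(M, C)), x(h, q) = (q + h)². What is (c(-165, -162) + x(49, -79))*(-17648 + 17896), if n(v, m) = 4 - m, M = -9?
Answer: 202926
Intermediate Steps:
x(h, q) = (h + q)²
c(C, G) = C/4 + G/4 (c(C, G) = (G + C)/(C + (4 - C)) = (C + G)/4 = (C + G)*(¼) = C/4 + G/4)
(c(-165, -162) + x(49, -79))*(-17648 + 17896) = (((¼)*(-165) + (¼)*(-162)) + (49 - 79)²)*(-17648 + 17896) = ((-165/4 - 81/2) + (-30)²)*248 = (-327/4 + 900)*248 = (3273/4)*248 = 202926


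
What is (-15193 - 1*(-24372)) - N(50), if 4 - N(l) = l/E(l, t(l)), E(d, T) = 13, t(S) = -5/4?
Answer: 119325/13 ≈ 9178.8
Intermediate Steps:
t(S) = -5/4 (t(S) = -5*¼ = -5/4)
N(l) = 4 - l/13
(-15193 - 1*(-24372)) - N(50) = (-15193 - 1*(-24372)) - (4 - 1/13*50) = (-15193 + 24372) - (4 - 50/13) = 9179 - 1*2/13 = 9179 - 2/13 = 119325/13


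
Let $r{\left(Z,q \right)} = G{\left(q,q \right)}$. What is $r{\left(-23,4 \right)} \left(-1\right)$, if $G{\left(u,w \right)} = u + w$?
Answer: $-8$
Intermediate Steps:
$r{\left(Z,q \right)} = 2 q$ ($r{\left(Z,q \right)} = q + q = 2 q$)
$r{\left(-23,4 \right)} \left(-1\right) = 2 \cdot 4 \left(-1\right) = 8 \left(-1\right) = -8$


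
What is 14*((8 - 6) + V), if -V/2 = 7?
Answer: -168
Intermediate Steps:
V = -14 (V = -2*7 = -14)
14*((8 - 6) + V) = 14*((8 - 6) - 14) = 14*(2 - 14) = 14*(-12) = -168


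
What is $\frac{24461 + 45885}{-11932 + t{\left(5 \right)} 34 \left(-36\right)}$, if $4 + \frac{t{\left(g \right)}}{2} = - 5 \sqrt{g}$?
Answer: $\frac{3763511}{18612710} + \frac{10762938 \sqrt{5}}{9306355} \approx 2.7882$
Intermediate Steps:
$t{\left(g \right)} = -8 - 10 \sqrt{g}$ ($t{\left(g \right)} = -8 + 2 \left(- 5 \sqrt{g}\right) = -8 - 10 \sqrt{g}$)
$\frac{24461 + 45885}{-11932 + t{\left(5 \right)} 34 \left(-36\right)} = \frac{24461 + 45885}{-11932 + \left(-8 - 10 \sqrt{5}\right) 34 \left(-36\right)} = \frac{70346}{-11932 + \left(-272 - 340 \sqrt{5}\right) \left(-36\right)} = \frac{70346}{-11932 + \left(9792 + 12240 \sqrt{5}\right)} = \frac{70346}{-2140 + 12240 \sqrt{5}}$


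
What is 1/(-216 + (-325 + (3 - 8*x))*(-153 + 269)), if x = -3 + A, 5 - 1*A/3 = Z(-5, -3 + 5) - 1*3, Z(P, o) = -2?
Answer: -1/62624 ≈ -1.5968e-5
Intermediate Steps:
A = 30 (A = 15 - 3*(-2 - 1*3) = 15 - 3*(-2 - 3) = 15 - 3*(-5) = 15 + 15 = 30)
x = 27 (x = -3 + 30 = 27)
1/(-216 + (-325 + (3 - 8*x))*(-153 + 269)) = 1/(-216 + (-325 + (3 - 8*27))*(-153 + 269)) = 1/(-216 + (-325 + (3 - 216))*116) = 1/(-216 + (-325 - 213)*116) = 1/(-216 - 538*116) = 1/(-216 - 62408) = 1/(-62624) = -1/62624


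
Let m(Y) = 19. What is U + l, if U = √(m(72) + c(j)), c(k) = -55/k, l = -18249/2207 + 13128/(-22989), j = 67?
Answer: -149499919/16912241 + √81606/67 ≈ -4.5760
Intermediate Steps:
l = -149499919/16912241 (l = -18249*1/2207 + 13128*(-1/22989) = -18249/2207 - 4376/7663 = -149499919/16912241 ≈ -8.8398)
U = √81606/67 (U = √(19 - 55/67) = √(1218/67) = √81606/67 ≈ 4.2637)
U + l = √81606/67 - 149499919/16912241 = -149499919/16912241 + √81606/67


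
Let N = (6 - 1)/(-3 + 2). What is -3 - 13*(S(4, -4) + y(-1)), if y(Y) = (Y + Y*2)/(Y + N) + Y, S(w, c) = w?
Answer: -97/2 ≈ -48.500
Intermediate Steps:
N = -5 (N = 5/(-1) = 5*(-1) = -5)
y(Y) = Y + 3*Y/(-5 + Y) (y(Y) = (Y + Y*2)/(Y - 5) + Y = (Y + 2*Y)/(-5 + Y) + Y = (3*Y)/(-5 + Y) + Y = 3*Y/(-5 + Y) + Y = Y + 3*Y/(-5 + Y))
-3 - 13*(S(4, -4) + y(-1)) = -3 - 13*(4 - (-2 - 1)/(-5 - 1)) = -3 - 13*(4 - 1*(-3)/(-6)) = -3 - 13*(4 - 1*(-⅙)*(-3)) = -3 - 13*(4 - ½) = -3 - 13*7/2 = -3 - 91/2 = -97/2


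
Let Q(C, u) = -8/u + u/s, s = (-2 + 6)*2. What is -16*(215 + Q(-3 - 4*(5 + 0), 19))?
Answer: -65954/19 ≈ -3471.3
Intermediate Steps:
s = 8 (s = 4*2 = 8)
Q(C, u) = -8/u + u/8
-16*(215 + Q(-3 - 4*(5 + 0), 19)) = -16*(215 + (-8/19 + (⅛)*19)) = -16*(215 + (-8*1/19 + 19/8)) = -16*(215 + (-8/19 + 19/8)) = -16*(215 + 297/152) = -16*32977/152 = -65954/19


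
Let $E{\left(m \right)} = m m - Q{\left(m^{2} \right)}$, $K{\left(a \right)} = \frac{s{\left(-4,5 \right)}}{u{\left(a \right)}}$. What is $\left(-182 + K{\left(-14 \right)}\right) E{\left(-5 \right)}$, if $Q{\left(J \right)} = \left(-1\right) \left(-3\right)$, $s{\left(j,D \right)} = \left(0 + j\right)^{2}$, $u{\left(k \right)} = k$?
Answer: $- \frac{28204}{7} \approx -4029.1$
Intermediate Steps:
$s{\left(j,D \right)} = j^{2}$
$Q{\left(J \right)} = 3$
$K{\left(a \right)} = \frac{16}{a}$ ($K{\left(a \right)} = \frac{\left(-4\right)^{2}}{a} = \frac{16}{a}$)
$E{\left(m \right)} = -3 + m^{2}$ ($E{\left(m \right)} = m m - 3 = m^{2} - 3 = -3 + m^{2}$)
$\left(-182 + K{\left(-14 \right)}\right) E{\left(-5 \right)} = \left(-182 + \frac{16}{-14}\right) \left(-3 + \left(-5\right)^{2}\right) = \left(-182 + 16 \left(- \frac{1}{14}\right)\right) \left(-3 + 25\right) = \left(-182 - \frac{8}{7}\right) 22 = \left(- \frac{1282}{7}\right) 22 = - \frac{28204}{7}$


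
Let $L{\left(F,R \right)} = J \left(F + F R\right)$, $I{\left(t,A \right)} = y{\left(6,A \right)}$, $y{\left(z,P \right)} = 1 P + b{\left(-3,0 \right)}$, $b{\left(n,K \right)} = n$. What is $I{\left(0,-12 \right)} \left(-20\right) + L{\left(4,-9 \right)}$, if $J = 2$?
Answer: $236$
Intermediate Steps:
$y{\left(z,P \right)} = -3 + P$ ($y{\left(z,P \right)} = 1 P - 3 = P - 3 = -3 + P$)
$I{\left(t,A \right)} = -3 + A$
$L{\left(F,R \right)} = 2 F + 2 F R$ ($L{\left(F,R \right)} = 2 \left(F + F R\right) = 2 F + 2 F R$)
$I{\left(0,-12 \right)} \left(-20\right) + L{\left(4,-9 \right)} = \left(-3 - 12\right) \left(-20\right) + 2 \cdot 4 \left(1 - 9\right) = \left(-15\right) \left(-20\right) + 2 \cdot 4 \left(-8\right) = 300 - 64 = 236$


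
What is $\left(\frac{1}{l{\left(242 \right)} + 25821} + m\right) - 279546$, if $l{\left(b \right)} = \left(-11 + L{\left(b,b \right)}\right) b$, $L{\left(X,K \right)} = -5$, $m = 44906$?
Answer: $- \frac{5150113359}{21949} \approx -2.3464 \cdot 10^{5}$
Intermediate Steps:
$l{\left(b \right)} = - 16 b$ ($l{\left(b \right)} = \left(-11 - 5\right) b = - 16 b$)
$\left(\frac{1}{l{\left(242 \right)} + 25821} + m\right) - 279546 = \left(\frac{1}{\left(-16\right) 242 + 25821} + 44906\right) - 279546 = \left(\frac{1}{-3872 + 25821} + 44906\right) - 279546 = \left(\frac{1}{21949} + 44906\right) - 279546 = \frac{985641795}{21949} - 279546 = - \frac{5150113359}{21949}$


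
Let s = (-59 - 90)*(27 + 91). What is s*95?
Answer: -1670290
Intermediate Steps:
s = -17582 (s = -149*118 = -17582)
s*95 = -17582*95 = -1670290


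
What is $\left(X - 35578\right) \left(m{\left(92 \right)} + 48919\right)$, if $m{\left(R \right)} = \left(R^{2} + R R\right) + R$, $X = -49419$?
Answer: $-5604617183$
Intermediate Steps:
$m{\left(R \right)} = R + 2 R^{2}$ ($m{\left(R \right)} = \left(R^{2} + R^{2}\right) + R = 2 R^{2} + R = R + 2 R^{2}$)
$\left(X - 35578\right) \left(m{\left(92 \right)} + 48919\right) = \left(-49419 - 35578\right) \left(92 \left(1 + 2 \cdot 92\right) + 48919\right) = - 84997 \left(92 \left(1 + 184\right) + 48919\right) = - 84997 \left(92 \cdot 185 + 48919\right) = - 84997 \left(17020 + 48919\right) = \left(-84997\right) 65939 = -5604617183$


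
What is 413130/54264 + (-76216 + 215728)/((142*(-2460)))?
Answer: 949611753/131635420 ≈ 7.2140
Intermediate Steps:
413130/54264 + (-76216 + 215728)/((142*(-2460))) = 413130*(1/54264) + 139512/(-349320) = 68855/9044 + 139512*(-1/349320) = 68855/9044 - 5813/14555 = 949611753/131635420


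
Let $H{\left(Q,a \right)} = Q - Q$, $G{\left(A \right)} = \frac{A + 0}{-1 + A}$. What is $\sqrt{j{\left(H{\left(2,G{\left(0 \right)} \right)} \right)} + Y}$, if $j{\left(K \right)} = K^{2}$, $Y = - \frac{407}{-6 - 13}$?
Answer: $\frac{\sqrt{7733}}{19} \approx 4.6283$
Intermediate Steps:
$G{\left(A \right)} = \frac{A}{-1 + A}$
$H{\left(Q,a \right)} = 0$
$Y = \frac{407}{19}$ ($Y = - \frac{407}{-6 - 13} = - \frac{407}{-19} = \left(-407\right) \left(- \frac{1}{19}\right) = \frac{407}{19} \approx 21.421$)
$\sqrt{j{\left(H{\left(2,G{\left(0 \right)} \right)} \right)} + Y} = \sqrt{0^{2} + \frac{407}{19}} = \sqrt{0 + \frac{407}{19}} = \sqrt{\frac{407}{19}} = \frac{\sqrt{7733}}{19}$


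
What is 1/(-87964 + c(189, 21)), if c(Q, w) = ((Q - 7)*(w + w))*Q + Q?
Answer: 1/1356941 ≈ 7.3695e-7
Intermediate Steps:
c(Q, w) = Q + 2*Q*w*(-7 + Q) (c(Q, w) = ((-7 + Q)*(2*w))*Q + Q = (2*w*(-7 + Q))*Q + Q = 2*Q*w*(-7 + Q) + Q = Q + 2*Q*w*(-7 + Q))
1/(-87964 + c(189, 21)) = 1/(-87964 + 189*(1 - 14*21 + 2*189*21)) = 1/(-87964 + 189*(1 - 294 + 7938)) = 1/(-87964 + 189*7645) = 1/(-87964 + 1444905) = 1/1356941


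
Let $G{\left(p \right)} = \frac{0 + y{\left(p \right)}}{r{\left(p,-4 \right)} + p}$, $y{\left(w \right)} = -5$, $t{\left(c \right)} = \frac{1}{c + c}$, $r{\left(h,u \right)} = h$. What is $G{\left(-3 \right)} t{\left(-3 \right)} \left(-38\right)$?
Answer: $\frac{95}{18} \approx 5.2778$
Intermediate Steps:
$t{\left(c \right)} = \frac{1}{2 c}$
$G{\left(p \right)} = - \frac{5}{2 p}$ ($G{\left(p \right)} = \frac{0 - 5}{p + p} = - \frac{5}{2 p}$)
$G{\left(-3 \right)} t{\left(-3 \right)} \left(-38\right) = - \frac{5}{2 \left(-3\right)} \frac{1}{2 \left(-3\right)} \left(-38\right) = \left(- \frac{5}{2}\right) \left(- \frac{1}{3}\right) \frac{1}{2} \left(- \frac{1}{3}\right) \left(-38\right) = \frac{5}{6} \left(- \frac{1}{6}\right) \left(-38\right) = \left(- \frac{5}{36}\right) \left(-38\right) = \frac{95}{18}$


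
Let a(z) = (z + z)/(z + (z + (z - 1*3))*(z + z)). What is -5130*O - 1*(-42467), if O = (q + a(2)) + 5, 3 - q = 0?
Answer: -1993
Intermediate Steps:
q = 3 (q = 3 - 1*0 = 3 + 0 = 3)
a(z) = 2*z/(z + 2*z*(-3 + 2*z)) (a(z) = (2*z)/(z + (z + (z - 3))*(2*z)) = (2*z)/(z + (z + (-3 + z))*(2*z)) = (2*z)/(z + (-3 + 2*z)*(2*z)) = (2*z)/(z + 2*z*(-3 + 2*z)) = 2*z/(z + 2*z*(-3 + 2*z)))
O = 26/3 (O = (3 + 2/(-5 + 4*2)) + 5 = (3 + 2/(-5 + 8)) + 5 = (3 + 2/3) + 5 = 11/3 + 5 = 26/3 ≈ 8.6667)
-5130*O - 1*(-42467) = -5130*26/3 - 1*(-42467) = -44460 + 42467 = -1993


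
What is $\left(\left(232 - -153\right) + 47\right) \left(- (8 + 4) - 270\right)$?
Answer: $-121824$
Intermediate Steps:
$\left(\left(232 - -153\right) + 47\right) \left(- (8 + 4) - 270\right) = \left(\left(232 + 153\right) + 47\right) \left(\left(-1\right) 12 - 270\right) = \left(385 + 47\right) \left(-12 - 270\right) = 432 \left(-282\right) = -121824$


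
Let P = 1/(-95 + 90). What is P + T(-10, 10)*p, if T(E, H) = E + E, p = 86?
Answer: -8601/5 ≈ -1720.2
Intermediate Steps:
T(E, H) = 2*E
P = -⅕ (P = 1/(-5) = -⅕ ≈ -0.20000)
P + T(-10, 10)*p = -⅕ + (2*(-10))*86 = -⅕ - 20*86 = -⅕ - 1720 = -8601/5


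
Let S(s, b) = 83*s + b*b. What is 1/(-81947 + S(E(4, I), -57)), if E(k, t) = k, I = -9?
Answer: -1/78366 ≈ -1.2761e-5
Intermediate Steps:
S(s, b) = b**2 + 83*s (S(s, b) = 83*s + b**2 = b**2 + 83*s)
1/(-81947 + S(E(4, I), -57)) = 1/(-81947 + ((-57)**2 + 83*4)) = 1/(-81947 + (3249 + 332)) = 1/(-81947 + 3581) = 1/(-78366) = -1/78366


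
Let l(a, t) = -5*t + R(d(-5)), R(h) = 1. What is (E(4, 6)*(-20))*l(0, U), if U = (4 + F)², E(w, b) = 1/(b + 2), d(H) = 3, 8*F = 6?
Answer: 8945/32 ≈ 279.53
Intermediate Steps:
F = ¾ (F = (⅛)*6 = ¾ ≈ 0.75000)
E(w, b) = 1/(2 + b)
U = 361/16 (U = (4 + ¾)² = (19/4)² = 361/16 ≈ 22.563)
l(a, t) = 1 - 5*t (l(a, t) = -5*t + 1 = 1 - 5*t)
(E(4, 6)*(-20))*l(0, U) = (-20/(2 + 6))*(1 - 5*361/16) = (-20/8)*(1 - 1805/16) = ((⅛)*(-20))*(-1789/16) = -5/2*(-1789/16) = 8945/32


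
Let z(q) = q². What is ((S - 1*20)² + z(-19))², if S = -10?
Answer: 1590121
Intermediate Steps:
((S - 1*20)² + z(-19))² = ((-10 - 1*20)² + (-19)²)² = ((-10 - 20)² + 361)² = ((-30)² + 361)² = (900 + 361)² = 1261² = 1590121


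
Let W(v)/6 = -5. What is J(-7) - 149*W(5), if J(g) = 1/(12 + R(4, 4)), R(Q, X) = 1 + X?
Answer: 75991/17 ≈ 4470.1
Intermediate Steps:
J(g) = 1/17 (J(g) = 1/(12 + (1 + 4)) = 1/(12 + 5) = 1/17)
W(v) = -30 (W(v) = 6*(-5) = -30)
J(-7) - 149*W(5) = 1/17 - 149*(-30) = 1/17 + 4470 = 75991/17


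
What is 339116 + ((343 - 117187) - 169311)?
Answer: 52961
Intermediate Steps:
339116 + ((343 - 117187) - 169311) = 339116 + (-116844 - 169311) = 339116 - 286155 = 52961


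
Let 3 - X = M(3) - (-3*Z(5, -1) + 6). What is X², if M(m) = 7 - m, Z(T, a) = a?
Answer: 64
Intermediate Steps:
X = 8 (X = 3 - ((7 - 1*3) - (-3*(-1) + 6)) = 3 - ((7 - 3) - (3 + 6)) = 3 - (4 - 1*9) = 3 - (4 - 9) = 3 - 1*(-5) = 3 + 5 = 8)
X² = 8² = 64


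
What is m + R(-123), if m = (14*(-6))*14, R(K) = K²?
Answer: 13953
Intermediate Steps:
m = -1176 (m = -84*14 = -1176)
m + R(-123) = -1176 + (-123)² = -1176 + 15129 = 13953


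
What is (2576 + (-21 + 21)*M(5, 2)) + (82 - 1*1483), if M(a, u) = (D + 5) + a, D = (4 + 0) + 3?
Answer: 1175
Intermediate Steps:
D = 7 (D = 4 + 3 = 7)
M(a, u) = 12 + a (M(a, u) = (7 + 5) + a = 12 + a)
(2576 + (-21 + 21)*M(5, 2)) + (82 - 1*1483) = (2576 + (-21 + 21)*(12 + 5)) + (82 - 1*1483) = (2576 + 0*17) + (82 - 1483) = (2576 + 0) - 1401 = 2576 - 1401 = 1175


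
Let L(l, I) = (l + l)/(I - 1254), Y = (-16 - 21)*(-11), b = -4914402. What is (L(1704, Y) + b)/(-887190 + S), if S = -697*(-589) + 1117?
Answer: 160096227/15491630 ≈ 10.334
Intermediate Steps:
S = 411650 (S = 410533 + 1117 = 411650)
Y = 407 (Y = -37*(-11) = 407)
L(l, I) = 2*l/(-1254 + I) (L(l, I) = (2*l)/(-1254 + I) = 2*l/(-1254 + I))
(L(1704, Y) + b)/(-887190 + S) = (2*1704/(-1254 + 407) - 4914402)/(-887190 + 411650) = (2*1704/(-847) - 4914402)/(-475540) = (2*1704*(-1/847) - 4914402)*(-1/475540) = (-3408/847 - 4914402)*(-1/475540) = -4162501902/847*(-1/475540) = 160096227/15491630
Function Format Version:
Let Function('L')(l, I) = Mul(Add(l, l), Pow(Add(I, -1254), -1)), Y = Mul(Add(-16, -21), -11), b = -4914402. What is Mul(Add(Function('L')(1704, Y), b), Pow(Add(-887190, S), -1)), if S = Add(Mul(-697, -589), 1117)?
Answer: Rational(160096227, 15491630) ≈ 10.334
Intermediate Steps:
S = 411650 (S = Add(410533, 1117) = 411650)
Y = 407 (Y = Mul(-37, -11) = 407)
Function('L')(l, I) = Mul(2, l, Pow(Add(-1254, I), -1)) (Function('L')(l, I) = Mul(Mul(2, l), Pow(Add(-1254, I), -1)) = Mul(2, l, Pow(Add(-1254, I), -1)))
Mul(Add(Function('L')(1704, Y), b), Pow(Add(-887190, S), -1)) = Mul(Add(Mul(2, 1704, Pow(Add(-1254, 407), -1)), -4914402), Pow(Add(-887190, 411650), -1)) = Mul(Add(Mul(2, 1704, Pow(-847, -1)), -4914402), Pow(-475540, -1)) = Mul(Add(Mul(2, 1704, Rational(-1, 847)), -4914402), Rational(-1, 475540)) = Mul(Add(Rational(-3408, 847), -4914402), Rational(-1, 475540)) = Mul(Rational(-4162501902, 847), Rational(-1, 475540)) = Rational(160096227, 15491630)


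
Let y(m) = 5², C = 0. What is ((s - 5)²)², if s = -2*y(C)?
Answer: 9150625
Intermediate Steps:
y(m) = 25
s = -50 (s = -2*25 = -50)
((s - 5)²)² = ((-50 - 5)²)² = ((-55)²)² = 3025² = 9150625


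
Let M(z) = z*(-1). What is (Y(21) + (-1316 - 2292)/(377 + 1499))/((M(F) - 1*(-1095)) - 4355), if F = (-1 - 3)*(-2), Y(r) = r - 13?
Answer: -75/40334 ≈ -0.0018595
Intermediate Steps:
Y(r) = -13 + r
F = 8 (F = -4*(-2) = 8)
M(z) = -z
(Y(21) + (-1316 - 2292)/(377 + 1499))/((M(F) - 1*(-1095)) - 4355) = ((-13 + 21) + (-1316 - 2292)/(377 + 1499))/((-1*8 - 1*(-1095)) - 4355) = (8 - 3608/1876)/((-8 + 1095) - 4355) = (8 - 3608*1/1876)/(1087 - 4355) = (8 - 902/469)/(-3268) = (2850/469)*(-1/3268) = -75/40334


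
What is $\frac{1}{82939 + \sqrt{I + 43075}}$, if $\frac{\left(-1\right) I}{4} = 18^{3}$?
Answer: $\frac{82939}{6878857974} - \frac{7 \sqrt{403}}{6878857974} \approx 1.2037 \cdot 10^{-5}$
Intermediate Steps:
$I = -23328$ ($I = - 4 \cdot 18^{3} = \left(-4\right) 5832 = -23328$)
$\frac{1}{82939 + \sqrt{I + 43075}} = \frac{1}{82939 + \sqrt{-23328 + 43075}} = \frac{1}{82939 + \sqrt{19747}} = \frac{1}{82939 + 7 \sqrt{403}}$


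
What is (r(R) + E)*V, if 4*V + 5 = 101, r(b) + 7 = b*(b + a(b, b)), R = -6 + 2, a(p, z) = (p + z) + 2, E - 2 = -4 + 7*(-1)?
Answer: 576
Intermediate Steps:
E = -9 (E = 2 + (-4 + 7*(-1)) = 2 + (-4 - 7) = 2 - 11 = -9)
a(p, z) = 2 + p + z
R = -4
r(b) = -7 + b*(2 + 3*b) (r(b) = -7 + b*(b + (2 + b + b)) = -7 + b*(b + (2 + 2*b)) = -7 + b*(2 + 3*b))
V = 24 (V = -5/4 + (¼)*101 = -5/4 + 101/4 = 24)
(r(R) + E)*V = ((-7 + 2*(-4) + 3*(-4)²) - 9)*24 = ((-7 - 8 + 3*16) - 9)*24 = ((-7 - 8 + 48) - 9)*24 = (33 - 9)*24 = 24*24 = 576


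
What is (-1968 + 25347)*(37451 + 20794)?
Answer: 1361709855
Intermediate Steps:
(-1968 + 25347)*(37451 + 20794) = 23379*58245 = 1361709855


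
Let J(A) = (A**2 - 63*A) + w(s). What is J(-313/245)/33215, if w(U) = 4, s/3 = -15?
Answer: 5169224/1993730375 ≈ 0.0025927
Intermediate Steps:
s = -45 (s = 3*(-15) = -45)
J(A) = 4 + A**2 - 63*A (J(A) = (A**2 - 63*A) + 4 = 4 + A**2 - 63*A)
J(-313/245)/33215 = (4 + (-313/245)**2 - (-19719)/245)/33215 = (4 + (-313*1/245)**2 - (-19719)/245)*(1/33215) = (4 + (-313/245)**2 - 63*(-313/245))*(1/33215) = (4 + 97969/60025 + 2817/35)*(1/33215) = (5169224/60025)*(1/33215) = 5169224/1993730375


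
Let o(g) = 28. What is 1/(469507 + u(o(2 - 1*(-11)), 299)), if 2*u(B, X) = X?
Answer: 2/939313 ≈ 2.1292e-6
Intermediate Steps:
u(B, X) = X/2
1/(469507 + u(o(2 - 1*(-11)), 299)) = 1/(469507 + (½)*299) = 1/(469507 + 299/2) = 1/(939313/2) = 2/939313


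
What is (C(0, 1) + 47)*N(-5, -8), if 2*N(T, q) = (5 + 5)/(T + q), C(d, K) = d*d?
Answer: -235/13 ≈ -18.077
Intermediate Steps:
C(d, K) = d**2
N(T, q) = 5/(T + q) (N(T, q) = ((5 + 5)/(T + q))/2 = (10/(T + q))/2 = 5/(T + q))
(C(0, 1) + 47)*N(-5, -8) = (0**2 + 47)*(5/(-5 - 8)) = (0 + 47)*(5/(-13)) = 47*(5*(-1/13)) = 47*(-5/13) = -235/13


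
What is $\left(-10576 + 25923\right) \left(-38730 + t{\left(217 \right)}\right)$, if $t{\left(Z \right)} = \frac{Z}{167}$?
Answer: $- \frac{99259684471}{167} \approx -5.9437 \cdot 10^{8}$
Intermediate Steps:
$t{\left(Z \right)} = \frac{Z}{167}$ ($t{\left(Z \right)} = Z \frac{1}{167} = \frac{Z}{167}$)
$\left(-10576 + 25923\right) \left(-38730 + t{\left(217 \right)}\right) = \left(-10576 + 25923\right) \left(-38730 + \frac{1}{167} \cdot 217\right) = 15347 \left(-38730 + \frac{217}{167}\right) = 15347 \left(- \frac{6467693}{167}\right) = - \frac{99259684471}{167}$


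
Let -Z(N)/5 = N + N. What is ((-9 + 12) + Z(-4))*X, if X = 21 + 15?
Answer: 1548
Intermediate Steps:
X = 36
Z(N) = -10*N (Z(N) = -5*(N + N) = -10*N)
((-9 + 12) + Z(-4))*X = ((-9 + 12) - 10*(-4))*36 = (3 + 40)*36 = 43*36 = 1548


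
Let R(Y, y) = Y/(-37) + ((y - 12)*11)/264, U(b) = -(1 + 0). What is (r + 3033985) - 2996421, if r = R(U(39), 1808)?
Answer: 8355827/222 ≈ 37639.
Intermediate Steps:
U(b) = -1 (U(b) = -1*1 = -1)
R(Y, y) = -½ - Y/37 + y/24 (R(Y, y) = Y*(-1/37) + ((-12 + y)*11)*(1/264) = -Y/37 + (-132 + 11*y)*(1/264) = -Y/37 + (-½ + y/24) = -½ - Y/37 + y/24)
r = 16619/222 (r = -½ - 1/37*(-1) + (1/24)*1808 = -½ + 1/37 + 226/3 = 16619/222 ≈ 74.860)
(r + 3033985) - 2996421 = (16619/222 + 3033985) - 2996421 = 673561289/222 - 2996421 = 8355827/222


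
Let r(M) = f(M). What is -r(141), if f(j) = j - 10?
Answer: -131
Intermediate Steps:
f(j) = -10 + j
r(M) = -10 + M
-r(141) = -(-10 + 141) = -1*131 = -131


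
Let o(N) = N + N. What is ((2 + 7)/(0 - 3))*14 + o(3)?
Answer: -36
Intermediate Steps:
o(N) = 2*N
((2 + 7)/(0 - 3))*14 + o(3) = ((2 + 7)/(0 - 3))*14 + 2*3 = (9/(-3))*14 + 6 = (9*(-⅓))*14 + 6 = -3*14 + 6 = -42 + 6 = -36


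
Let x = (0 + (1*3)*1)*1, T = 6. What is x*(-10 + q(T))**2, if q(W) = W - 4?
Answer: 192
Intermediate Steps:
q(W) = -4 + W
x = 3 (x = (0 + 3*1)*1 = (0 + 3)*1 = 3*1 = 3)
x*(-10 + q(T))**2 = 3*(-10 + (-4 + 6))**2 = 3*(-10 + 2)**2 = 3*(-8)**2 = 3*64 = 192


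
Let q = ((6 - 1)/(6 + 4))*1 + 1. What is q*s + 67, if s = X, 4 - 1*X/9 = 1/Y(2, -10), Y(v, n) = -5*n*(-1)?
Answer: 12127/100 ≈ 121.27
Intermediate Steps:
Y(v, n) = 5*n
X = 1809/50 (X = 36 - 9/(5*(-10)) = 36 - 9/(-50) = 36 - 9*(-1/50) = 36 + 9/50 = 1809/50 ≈ 36.180)
s = 1809/50 ≈ 36.180
q = 3/2 (q = (5/10)*1 + 1 = (5*(⅒))*1 + 1 = (½)*1 + 1 = ½ + 1 = 3/2 ≈ 1.5000)
q*s + 67 = (3/2)*(1809/50) + 67 = 5427/100 + 67 = 12127/100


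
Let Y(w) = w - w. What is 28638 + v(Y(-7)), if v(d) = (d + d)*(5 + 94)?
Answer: 28638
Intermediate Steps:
Y(w) = 0
v(d) = 198*d (v(d) = (2*d)*99 = 198*d)
28638 + v(Y(-7)) = 28638 + 198*0 = 28638 + 0 = 28638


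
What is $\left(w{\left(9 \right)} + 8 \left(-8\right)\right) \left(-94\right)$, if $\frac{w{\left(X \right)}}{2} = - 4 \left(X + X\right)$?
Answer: $19552$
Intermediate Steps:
$w{\left(X \right)} = - 16 X$ ($w{\left(X \right)} = 2 \left(- 4 \left(X + X\right)\right) = 2 \left(- 4 \cdot 2 X\right) = 2 \left(- 8 X\right) = - 16 X$)
$\left(w{\left(9 \right)} + 8 \left(-8\right)\right) \left(-94\right) = \left(\left(-16\right) 9 + 8 \left(-8\right)\right) \left(-94\right) = \left(-144 - 64\right) \left(-94\right) = \left(-208\right) \left(-94\right) = 19552$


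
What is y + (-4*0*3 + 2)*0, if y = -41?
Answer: -41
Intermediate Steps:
y + (-4*0*3 + 2)*0 = -41 + (-4*0*3 + 2)*0 = -41 + (0*3 + 2)*0 = -41 + (0 + 2)*0 = -41 + 2*0 = -41 + 0 = -41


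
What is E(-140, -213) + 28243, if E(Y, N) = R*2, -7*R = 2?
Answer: 197697/7 ≈ 28242.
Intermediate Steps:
R = -2/7 (R = -⅐*2 = -2/7 ≈ -0.28571)
E(Y, N) = -4/7 (E(Y, N) = -2/7*2 = -4/7)
E(-140, -213) + 28243 = -4/7 + 28243 = 197697/7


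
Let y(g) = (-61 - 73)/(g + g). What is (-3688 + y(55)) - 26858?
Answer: -1680097/55 ≈ -30547.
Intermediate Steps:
y(g) = -67/g (y(g) = -134*1/(2*g) = -67/g)
(-3688 + y(55)) - 26858 = (-3688 - 67/55) - 26858 = -202907/55 - 26858 = -1680097/55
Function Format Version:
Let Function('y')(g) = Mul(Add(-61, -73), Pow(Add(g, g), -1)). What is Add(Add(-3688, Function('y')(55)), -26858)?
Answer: Rational(-1680097, 55) ≈ -30547.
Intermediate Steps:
Function('y')(g) = Mul(-67, Pow(g, -1)) (Function('y')(g) = Mul(-134, Pow(Mul(2, g), -1)) = Mul(-134, Mul(Rational(1, 2), Pow(g, -1))) = Mul(-67, Pow(g, -1)))
Add(Add(-3688, Function('y')(55)), -26858) = Add(Add(-3688, Mul(-67, Pow(55, -1))), -26858) = Add(Add(-3688, Mul(-67, Rational(1, 55))), -26858) = Add(Add(-3688, Rational(-67, 55)), -26858) = Add(Rational(-202907, 55), -26858) = Rational(-1680097, 55)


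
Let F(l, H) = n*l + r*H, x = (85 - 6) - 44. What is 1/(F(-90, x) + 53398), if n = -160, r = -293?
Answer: 1/57543 ≈ 1.7378e-5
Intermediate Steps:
x = 35 (x = 79 - 44 = 35)
F(l, H) = -293*H - 160*l (F(l, H) = -160*l - 293*H = -293*H - 160*l)
1/(F(-90, x) + 53398) = 1/((-293*35 - 160*(-90)) + 53398) = 1/((-10255 + 14400) + 53398) = 1/(4145 + 53398) = 1/57543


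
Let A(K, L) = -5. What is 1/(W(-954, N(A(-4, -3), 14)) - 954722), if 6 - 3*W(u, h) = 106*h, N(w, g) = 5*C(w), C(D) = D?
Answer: -3/2861510 ≈ -1.0484e-6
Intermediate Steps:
N(w, g) = 5*w
W(u, h) = 2 - 106*h/3
1/(W(-954, N(A(-4, -3), 14)) - 954722) = 1/((2 - 530*(-5)/3) - 954722) = 1/((2 - 106/3*(-25)) - 954722) = 1/((2 + 2650/3) - 954722) = 1/(2656/3 - 954722) = 1/(-2861510/3) = -3/2861510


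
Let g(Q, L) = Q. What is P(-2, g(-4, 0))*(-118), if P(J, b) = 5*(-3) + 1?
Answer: 1652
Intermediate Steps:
P(J, b) = -14 (P(J, b) = -15 + 1 = -14)
P(-2, g(-4, 0))*(-118) = -14*(-118) = 1652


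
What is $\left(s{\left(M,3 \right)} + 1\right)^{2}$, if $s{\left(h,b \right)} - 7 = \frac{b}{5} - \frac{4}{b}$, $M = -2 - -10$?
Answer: $\frac{11881}{225} \approx 52.804$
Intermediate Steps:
$M = 8$ ($M = -2 + 10 = 8$)
$s{\left(h,b \right)} = 7 - \frac{4}{b} + \frac{b}{5}$ ($s{\left(h,b \right)} = 7 + \left(\frac{b}{5} - \frac{4}{b}\right) = 7 + \left(- \frac{4}{b} + \frac{b}{5}\right) = 7 - \frac{4}{b} + \frac{b}{5}$)
$\left(s{\left(M,3 \right)} + 1\right)^{2} = \left(\left(7 - \frac{4}{3} + \frac{1}{5} \cdot 3\right) + 1\right)^{2} = \left(\left(7 - \frac{4}{3} + \frac{3}{5}\right) + 1\right)^{2} = \left(\frac{94}{15} + 1\right)^{2} = \left(\frac{109}{15}\right)^{2} = \frac{11881}{225}$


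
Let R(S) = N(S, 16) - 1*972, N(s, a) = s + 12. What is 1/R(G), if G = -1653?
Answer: -1/2613 ≈ -0.00038270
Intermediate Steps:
N(s, a) = 12 + s
R(S) = -960 + S (R(S) = (12 + S) - 1*972 = (12 + S) - 972 = -960 + S)
1/R(G) = 1/(-960 - 1653) = 1/(-2613) = -1/2613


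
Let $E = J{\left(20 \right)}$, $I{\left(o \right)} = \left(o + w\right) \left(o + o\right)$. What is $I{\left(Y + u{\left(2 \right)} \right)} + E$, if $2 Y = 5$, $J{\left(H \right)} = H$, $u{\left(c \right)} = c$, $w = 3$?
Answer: $\frac{175}{2} \approx 87.5$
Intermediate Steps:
$Y = \frac{5}{2}$ ($Y = \frac{1}{2} \cdot 5 = \frac{5}{2} \approx 2.5$)
$I{\left(o \right)} = 2 o \left(3 + o\right)$ ($I{\left(o \right)} = \left(o + 3\right) \left(o + o\right) = \left(3 + o\right) 2 o = 2 o \left(3 + o\right)$)
$E = 20$
$I{\left(Y + u{\left(2 \right)} \right)} + E = 2 \left(\frac{5}{2} + 2\right) \left(3 + \left(\frac{5}{2} + 2\right)\right) + 20 = 2 \cdot \frac{9}{2} \left(3 + \frac{9}{2}\right) + 20 = 2 \cdot \frac{9}{2} \cdot \frac{15}{2} + 20 = \frac{135}{2} + 20 = \frac{175}{2}$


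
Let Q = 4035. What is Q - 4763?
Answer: -728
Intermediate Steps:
Q - 4763 = 4035 - 4763 = -728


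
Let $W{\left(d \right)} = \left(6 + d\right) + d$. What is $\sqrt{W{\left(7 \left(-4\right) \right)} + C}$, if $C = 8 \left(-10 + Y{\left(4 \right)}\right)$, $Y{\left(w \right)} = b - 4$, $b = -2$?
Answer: $i \sqrt{178} \approx 13.342 i$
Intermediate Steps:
$W{\left(d \right)} = 6 + 2 d$
$Y{\left(w \right)} = -6$ ($Y{\left(w \right)} = -2 - 4 = -6$)
$C = -128$ ($C = 8 \left(-10 - 6\right) = 8 \left(-16\right) = -128$)
$\sqrt{W{\left(7 \left(-4\right) \right)} + C} = \sqrt{\left(6 + 2 \cdot 7 \left(-4\right)\right) - 128} = \sqrt{\left(6 + 2 \left(-28\right)\right) - 128} = \sqrt{\left(6 - 56\right) - 128} = \sqrt{-50 - 128} = \sqrt{-178} = i \sqrt{178}$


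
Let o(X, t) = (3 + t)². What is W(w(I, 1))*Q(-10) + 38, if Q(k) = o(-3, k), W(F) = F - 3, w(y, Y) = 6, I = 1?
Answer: 185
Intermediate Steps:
W(F) = -3 + F
Q(k) = (3 + k)²
W(w(I, 1))*Q(-10) + 38 = (-3 + 6)*(3 - 10)² + 38 = 3*(-7)² + 38 = 3*49 + 38 = 147 + 38 = 185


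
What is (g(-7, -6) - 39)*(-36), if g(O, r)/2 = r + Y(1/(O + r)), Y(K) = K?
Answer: 23940/13 ≈ 1841.5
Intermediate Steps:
g(O, r) = 2*r + 2/(O + r) (g(O, r) = 2*(r + 1/(O + r)) = 2*r + 2/(O + r))
(g(-7, -6) - 39)*(-36) = (2*(1 - 6*(-7 - 6))/(-7 - 6) - 39)*(-36) = (2*(1 - 6*(-13))/(-13) - 39)*(-36) = (2*(-1/13)*(1 + 78) - 39)*(-36) = (2*(-1/13)*79 - 39)*(-36) = (-158/13 - 39)*(-36) = -665/13*(-36) = 23940/13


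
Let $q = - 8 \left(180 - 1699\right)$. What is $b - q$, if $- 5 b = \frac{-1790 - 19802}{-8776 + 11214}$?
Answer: $- \frac{74055644}{6095} \approx -12150.0$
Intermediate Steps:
$q = 12152$ ($q = - 8 \left(180 - 1699\right) = \left(-8\right) \left(-1519\right) = 12152$)
$b = \frac{10796}{6095}$ ($b = - \frac{\left(-1790 - 19802\right) \frac{1}{-8776 + 11214}}{5} = - \frac{\left(-21592\right) \frac{1}{2438}}{5} = \left(- \frac{1}{5}\right) \left(- \frac{10796}{1219}\right) = \frac{10796}{6095} \approx 1.7713$)
$b - q = \frac{10796}{6095} - 12152 = - \frac{74055644}{6095}$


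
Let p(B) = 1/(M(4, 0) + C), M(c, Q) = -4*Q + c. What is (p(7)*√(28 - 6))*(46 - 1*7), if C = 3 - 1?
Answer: 13*√22/2 ≈ 30.488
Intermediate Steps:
M(c, Q) = c - 4*Q
C = 2
p(B) = ⅙ (p(B) = 1/((4 - 4*0) + 2) = 1/((4 + 0) + 2) = 1/(4 + 2) = 1/6 = ⅙)
(p(7)*√(28 - 6))*(46 - 1*7) = (√(28 - 6)/6)*(46 - 1*7) = (√22/6)*(46 - 7) = (√22/6)*39 = 13*√22/2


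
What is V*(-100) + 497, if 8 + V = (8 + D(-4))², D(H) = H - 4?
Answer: 1297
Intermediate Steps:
D(H) = -4 + H
V = -8 (V = -8 + (8 + (-4 - 4))² = -8 + (8 - 8)² = -8 + 0² = -8 + 0 = -8)
V*(-100) + 497 = -8*(-100) + 497 = 800 + 497 = 1297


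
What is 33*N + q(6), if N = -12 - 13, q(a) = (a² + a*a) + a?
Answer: -747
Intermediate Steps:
q(a) = a + 2*a² (q(a) = (a² + a²) + a = 2*a² + a = a + 2*a²)
N = -25
33*N + q(6) = 33*(-25) + 6*(1 + 2*6) = -825 + 6*(1 + 12) = -825 + 6*13 = -825 + 78 = -747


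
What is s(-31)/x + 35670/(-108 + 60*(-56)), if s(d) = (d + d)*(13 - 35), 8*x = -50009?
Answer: -303610641/28905202 ≈ -10.504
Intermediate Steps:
x = -50009/8 (x = (⅛)*(-50009) = -50009/8 ≈ -6251.1)
s(d) = -44*d (s(d) = (2*d)*(-22) = -44*d)
s(-31)/x + 35670/(-108 + 60*(-56)) = (-44*(-31))/(-50009/8) + 35670/(-108 + 60*(-56)) = 1364*(-8/50009) + 35670/(-108 - 3360) = -10912/50009 + 35670/(-3468) = -10912/50009 + 35670*(-1/3468) = -10912/50009 - 5945/578 = -303610641/28905202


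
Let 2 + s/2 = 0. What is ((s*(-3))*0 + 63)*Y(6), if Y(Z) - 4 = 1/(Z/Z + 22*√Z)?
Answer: 731493/2903 + 1386*√6/2903 ≈ 253.15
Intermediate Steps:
s = -4 (s = -4 + 2*0 = -4 + 0 = -4)
Y(Z) = 4 + 1/(1 + 22*√Z) (Y(Z) = 4 + 1/(Z/Z + 22*√Z) = 4 + 1/(1 + 22*√Z))
((s*(-3))*0 + 63)*Y(6) = (-4*(-3)*0 + 63)*((5*6 + 88*6^(3/2))/(6 + 22*6^(3/2))) = (12*0 + 63)*((30 + 88*(6*√6))/(6 + 22*(6*√6))) = (0 + 63)*((30 + 528*√6)/(6 + 132*√6)) = 63*((30 + 528*√6)/(6 + 132*√6)) = 63*(30 + 528*√6)/(6 + 132*√6)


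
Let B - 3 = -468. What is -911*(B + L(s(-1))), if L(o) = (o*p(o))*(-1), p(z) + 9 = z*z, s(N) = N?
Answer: 430903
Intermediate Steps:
p(z) = -9 + z² (p(z) = -9 + z*z = -9 + z²)
B = -465 (B = 3 - 468 = -465)
L(o) = -o*(-9 + o²) (L(o) = (o*(-9 + o²))*(-1) = -o*(-9 + o²))
-911*(B + L(s(-1))) = -911*(-465 - (9 - 1*(-1)²)) = -911*(-465 - (9 - 1*1)) = -911*(-465 - (9 - 1)) = -911*(-465 - 1*8) = -911*(-465 - 8) = -911*(-473) = 430903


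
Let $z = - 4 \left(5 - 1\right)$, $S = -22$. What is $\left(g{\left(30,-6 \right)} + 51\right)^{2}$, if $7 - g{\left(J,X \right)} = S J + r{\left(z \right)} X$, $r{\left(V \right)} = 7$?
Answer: $577600$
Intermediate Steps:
$z = -16$ ($z = \left(-4\right) 4 = -16$)
$g{\left(J,X \right)} = 7 - 7 X + 22 J$ ($g{\left(J,X \right)} = 7 - \left(- 22 J + 7 X\right) = 7 + \left(- 7 X + 22 J\right) = 7 - 7 X + 22 J$)
$\left(g{\left(30,-6 \right)} + 51\right)^{2} = \left(\left(7 - -42 + 22 \cdot 30\right) + 51\right)^{2} = \left(\left(7 + 42 + 660\right) + 51\right)^{2} = \left(709 + 51\right)^{2} = 760^{2} = 577600$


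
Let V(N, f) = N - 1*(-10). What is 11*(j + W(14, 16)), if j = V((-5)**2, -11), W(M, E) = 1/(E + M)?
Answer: 11561/30 ≈ 385.37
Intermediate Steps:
V(N, f) = 10 + N (V(N, f) = N + 10 = 10 + N)
j = 35 (j = 10 + (-5)**2 = 10 + 25 = 35)
11*(j + W(14, 16)) = 11*(35 + 1/(16 + 14)) = 11*(35 + 1/30) = 11*(1051/30) = 11561/30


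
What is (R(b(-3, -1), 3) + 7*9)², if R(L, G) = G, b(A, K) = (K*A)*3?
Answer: 4356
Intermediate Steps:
b(A, K) = 3*A*K (b(A, K) = (A*K)*3 = 3*A*K)
(R(b(-3, -1), 3) + 7*9)² = (3 + 7*9)² = (3 + 63)² = 66² = 4356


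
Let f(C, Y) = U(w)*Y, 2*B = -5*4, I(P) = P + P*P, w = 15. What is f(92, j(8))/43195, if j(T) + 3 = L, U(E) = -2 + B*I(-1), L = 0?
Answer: 6/43195 ≈ 0.00013890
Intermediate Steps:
I(P) = P + P²
B = -10 (B = (-5*4)/2 = (½)*(-20) = -10)
U(E) = -2 (U(E) = -2 - (-10)*(1 - 1) = -2 - (-10)*0 = -2 - 10*0 = -2 + 0 = -2)
j(T) = -3 (j(T) = -3 + 0 = -3)
f(C, Y) = -2*Y
f(92, j(8))/43195 = -2*(-3)/43195 = 6*(1/43195) = 6/43195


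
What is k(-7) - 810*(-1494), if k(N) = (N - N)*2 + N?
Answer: 1210133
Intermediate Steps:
k(N) = N (k(N) = 0*2 + N = 0 + N = N)
k(-7) - 810*(-1494) = -7 - 810*(-1494) = -7 + 1210140 = 1210133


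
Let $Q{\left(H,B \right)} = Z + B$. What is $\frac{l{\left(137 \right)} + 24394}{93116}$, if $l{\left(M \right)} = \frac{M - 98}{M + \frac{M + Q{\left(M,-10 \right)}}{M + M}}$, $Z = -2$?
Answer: $\frac{229690477}{876756977} \approx 0.26198$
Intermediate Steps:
$Q{\left(H,B \right)} = -2 + B$
$l{\left(M \right)} = \frac{-98 + M}{M + \frac{-12 + M}{2 M}}$ ($l{\left(M \right)} = \frac{M - 98}{M + \frac{M - 12}{M + M}} = \frac{-98 + M}{M + \frac{M - 12}{2 M}} = \frac{-98 + M}{M + \left(-12 + M\right) \frac{1}{2 M}} = \frac{-98 + M}{M + \frac{-12 + M}{2 M}}$)
$\frac{l{\left(137 \right)} + 24394}{93116} = \frac{2 \cdot 137 \frac{1}{-12 + 137 + 2 \cdot 137^{2}} \left(-98 + 137\right) + 24394}{93116} = \left(2 \cdot 137 \frac{1}{-12 + 137 + 2 \cdot 18769} \cdot 39 + 24394\right) \frac{1}{93116} = \left(2 \cdot 137 \frac{1}{-12 + 137 + 37538} \cdot 39 + 24394\right) \frac{1}{93116} = \left(2 \cdot 137 \cdot \frac{1}{37663} \cdot 39 + 24394\right) \frac{1}{93116} = \left(\frac{10686}{37663} + 24394\right) \frac{1}{93116} = \frac{918761908}{37663} \cdot \frac{1}{93116} = \frac{229690477}{876756977}$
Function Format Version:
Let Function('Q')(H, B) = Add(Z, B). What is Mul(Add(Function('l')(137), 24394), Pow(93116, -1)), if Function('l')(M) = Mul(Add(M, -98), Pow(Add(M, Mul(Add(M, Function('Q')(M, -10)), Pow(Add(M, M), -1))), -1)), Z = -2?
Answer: Rational(229690477, 876756977) ≈ 0.26198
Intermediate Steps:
Function('Q')(H, B) = Add(-2, B)
Function('l')(M) = Mul(Pow(Add(M, Mul(Rational(1, 2), Pow(M, -1), Add(-12, M))), -1), Add(-98, M)) (Function('l')(M) = Mul(Add(M, -98), Pow(Add(M, Mul(Add(M, Add(-2, -10)), Pow(Add(M, M), -1))), -1)) = Mul(Add(-98, M), Pow(Add(M, Mul(Add(M, -12), Pow(Mul(2, M), -1))), -1)) = Mul(Add(-98, M), Pow(Add(M, Mul(Add(-12, M), Mul(Rational(1, 2), Pow(M, -1)))), -1)) = Mul(Add(-98, M), Pow(Add(M, Mul(Rational(1, 2), Pow(M, -1), Add(-12, M))), -1)) = Mul(Pow(Add(M, Mul(Rational(1, 2), Pow(M, -1), Add(-12, M))), -1), Add(-98, M)))
Mul(Add(Function('l')(137), 24394), Pow(93116, -1)) = Mul(Add(Mul(2, 137, Pow(Add(-12, 137, Mul(2, Pow(137, 2))), -1), Add(-98, 137)), 24394), Pow(93116, -1)) = Mul(Add(Mul(2, 137, Pow(Add(-12, 137, Mul(2, 18769)), -1), 39), 24394), Rational(1, 93116)) = Mul(Add(Mul(2, 137, Pow(Add(-12, 137, 37538), -1), 39), 24394), Rational(1, 93116)) = Mul(Add(Mul(2, 137, Pow(37663, -1), 39), 24394), Rational(1, 93116)) = Mul(Add(Mul(2, 137, Rational(1, 37663), 39), 24394), Rational(1, 93116)) = Mul(Add(Rational(10686, 37663), 24394), Rational(1, 93116)) = Mul(Rational(918761908, 37663), Rational(1, 93116)) = Rational(229690477, 876756977)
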